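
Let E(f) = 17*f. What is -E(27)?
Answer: -459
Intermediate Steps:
-E(27) = -17*27 = -1*459 = -459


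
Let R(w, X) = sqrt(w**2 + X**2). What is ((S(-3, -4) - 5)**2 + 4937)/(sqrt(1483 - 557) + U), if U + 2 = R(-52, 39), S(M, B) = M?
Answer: 315063/3043 - 5001*sqrt(926)/3043 ≈ 53.527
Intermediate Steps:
R(w, X) = sqrt(X**2 + w**2)
U = 63 (U = -2 + sqrt(39**2 + (-52)**2) = -2 + sqrt(1521 + 2704) = -2 + sqrt(4225) = -2 + 65 = 63)
((S(-3, -4) - 5)**2 + 4937)/(sqrt(1483 - 557) + U) = ((-3 - 5)**2 + 4937)/(sqrt(1483 - 557) + 63) = ((-8)**2 + 4937)/(sqrt(926) + 63) = (64 + 4937)/(63 + sqrt(926)) = 5001/(63 + sqrt(926))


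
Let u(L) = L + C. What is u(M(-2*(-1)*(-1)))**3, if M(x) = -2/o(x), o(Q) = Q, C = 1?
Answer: 8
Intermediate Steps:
M(x) = -2/x
u(L) = 1 + L (u(L) = L + 1 = 1 + L)
u(M(-2*(-1)*(-1)))**3 = (1 - 2/(-2*(-1)*(-1)))**3 = (1 - 2/(2*(-1)))**3 = (1 - 2/(-2))**3 = (1 - 2*(-1/2))**3 = (1 + 1)**3 = 2**3 = 8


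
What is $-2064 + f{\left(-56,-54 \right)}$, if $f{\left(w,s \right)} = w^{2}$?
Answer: $1072$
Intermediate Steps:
$-2064 + f{\left(-56,-54 \right)} = -2064 + \left(-56\right)^{2} = -2064 + 3136 = 1072$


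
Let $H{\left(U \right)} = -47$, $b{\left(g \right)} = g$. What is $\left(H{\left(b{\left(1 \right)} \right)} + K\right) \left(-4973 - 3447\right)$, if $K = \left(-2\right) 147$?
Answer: $2871220$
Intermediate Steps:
$K = -294$
$\left(H{\left(b{\left(1 \right)} \right)} + K\right) \left(-4973 - 3447\right) = \left(-47 - 294\right) \left(-4973 - 3447\right) = \left(-341\right) \left(-8420\right) = 2871220$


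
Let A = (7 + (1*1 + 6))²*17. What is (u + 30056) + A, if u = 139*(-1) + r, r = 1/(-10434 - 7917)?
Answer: 610152398/18351 ≈ 33249.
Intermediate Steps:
r = -1/18351 (r = 1/(-18351) = -1/18351 ≈ -5.4493e-5)
u = -2550790/18351 (u = 139*(-1) - 1/18351 = -139 - 1/18351 = -2550790/18351 ≈ -139.00)
A = 3332 (A = (7 + (1 + 6))²*17 = (7 + 7)²*17 = 14²*17 = 196*17 = 3332)
(u + 30056) + A = (-2550790/18351 + 30056) + 3332 = 549006866/18351 + 3332 = 610152398/18351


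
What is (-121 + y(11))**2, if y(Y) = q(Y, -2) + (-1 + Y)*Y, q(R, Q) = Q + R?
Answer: 4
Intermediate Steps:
y(Y) = -2 + Y + Y*(-1 + Y) (y(Y) = (-2 + Y) + (-1 + Y)*Y = (-2 + Y) + Y*(-1 + Y) = -2 + Y + Y*(-1 + Y))
(-121 + y(11))**2 = (-121 + (-2 + 11**2))**2 = (-121 + (-2 + 121))**2 = (-121 + 119)**2 = (-2)**2 = 4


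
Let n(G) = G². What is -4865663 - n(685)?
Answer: -5334888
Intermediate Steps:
-4865663 - n(685) = -4865663 - 1*685² = -4865663 - 1*469225 = -4865663 - 469225 = -5334888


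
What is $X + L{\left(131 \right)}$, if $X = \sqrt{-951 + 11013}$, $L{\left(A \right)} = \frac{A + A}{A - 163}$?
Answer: $- \frac{131}{16} + 3 \sqrt{1118} \approx 92.122$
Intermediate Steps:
$L{\left(A \right)} = \frac{2 A}{-163 + A}$
$X = 3 \sqrt{1118}$ ($X = \sqrt{10062} = 3 \sqrt{1118} \approx 100.31$)
$X + L{\left(131 \right)} = 3 \sqrt{1118} + 2 \cdot 131 \frac{1}{-163 + 131} = 3 \sqrt{1118} + 2 \cdot 131 \frac{1}{-32} = 3 \sqrt{1118} + 2 \cdot 131 \left(- \frac{1}{32}\right) = 3 \sqrt{1118} - \frac{131}{16} = - \frac{131}{16} + 3 \sqrt{1118}$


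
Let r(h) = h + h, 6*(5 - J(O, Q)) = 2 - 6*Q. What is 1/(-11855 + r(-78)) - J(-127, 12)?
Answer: -600553/36033 ≈ -16.667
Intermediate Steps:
J(O, Q) = 14/3 + Q (J(O, Q) = 5 - (2 - 6*Q)/6 = 5 + (-1/3 + Q) = 14/3 + Q)
r(h) = 2*h
1/(-11855 + r(-78)) - J(-127, 12) = 1/(-11855 + 2*(-78)) - (14/3 + 12) = 1/(-11855 - 156) - 1*50/3 = 1/(-12011) - 50/3 = -1/12011 - 50/3 = -600553/36033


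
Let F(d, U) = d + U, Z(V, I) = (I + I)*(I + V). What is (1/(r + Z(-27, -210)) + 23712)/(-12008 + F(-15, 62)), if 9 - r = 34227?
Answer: -1548915265/781316442 ≈ -1.9824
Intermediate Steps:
Z(V, I) = 2*I*(I + V) (Z(V, I) = (2*I)*(I + V) = 2*I*(I + V))
r = -34218 (r = 9 - 1*34227 = 9 - 34227 = -34218)
F(d, U) = U + d
(1/(r + Z(-27, -210)) + 23712)/(-12008 + F(-15, 62)) = (1/(-34218 + 2*(-210)*(-210 - 27)) + 23712)/(-12008 + (62 - 15)) = (1/(-34218 + 2*(-210)*(-237)) + 23712)/(-12008 + 47) = (1/(-34218 + 99540) + 23712)/(-11961) = (1/65322 + 23712)*(-1/11961) = (1548915265/65322)*(-1/11961) = -1548915265/781316442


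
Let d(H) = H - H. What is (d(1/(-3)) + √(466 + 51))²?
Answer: 517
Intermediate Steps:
d(H) = 0
(d(1/(-3)) + √(466 + 51))² = (0 + √(466 + 51))² = (0 + √517)² = (√517)² = 517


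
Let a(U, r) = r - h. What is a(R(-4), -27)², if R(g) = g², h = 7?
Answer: 1156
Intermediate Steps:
a(U, r) = -7 + r (a(U, r) = r - 1*7 = r - 7 = -7 + r)
a(R(-4), -27)² = (-7 - 27)² = (-34)² = 1156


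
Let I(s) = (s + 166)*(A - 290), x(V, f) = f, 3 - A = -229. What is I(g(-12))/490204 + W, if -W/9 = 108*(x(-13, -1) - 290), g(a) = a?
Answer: 3151253929/11141 ≈ 2.8285e+5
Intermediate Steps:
A = 232 (A = 3 - 1*(-229) = 3 + 229 = 232)
I(s) = -9628 - 58*s (I(s) = (s + 166)*(232 - 290) = (166 + s)*(-58) = -9628 - 58*s)
W = 282852 (W = -972*(-1 - 290) = -972*(-291) = -9*(-31428) = 282852)
I(g(-12))/490204 + W = (-9628 - 58*(-12))/490204 + 282852 = (-9628 + 696)*(1/490204) + 282852 = -8932*1/490204 + 282852 = -203/11141 + 282852 = 3151253929/11141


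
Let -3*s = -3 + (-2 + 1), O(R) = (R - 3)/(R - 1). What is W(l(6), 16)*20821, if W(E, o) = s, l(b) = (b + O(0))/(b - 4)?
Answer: 83284/3 ≈ 27761.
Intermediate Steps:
O(R) = (-3 + R)/(-1 + R)
l(b) = (3 + b)/(-4 + b) (l(b) = (b + (-3 + 0)/(-1 + 0))/(b - 4) = (b - 3/(-1))/(-4 + b) = (b - 1*(-3))/(-4 + b) = (b + 3)/(-4 + b) = (3 + b)/(-4 + b))
s = 4/3 (s = -(-3 + (-2 + 1))/3 = -(-3 - 1)/3 = -⅓*(-4) = 4/3 ≈ 1.3333)
W(E, o) = 4/3
W(l(6), 16)*20821 = (4/3)*20821 = 83284/3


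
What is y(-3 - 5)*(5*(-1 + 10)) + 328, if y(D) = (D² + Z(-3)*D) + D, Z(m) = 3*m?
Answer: 6088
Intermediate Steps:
y(D) = D² - 8*D (y(D) = (D² + (3*(-3))*D) + D = (D² - 9*D) + D = D² - 8*D)
y(-3 - 5)*(5*(-1 + 10)) + 328 = ((-3 - 5)*(-8 + (-3 - 5)))*(5*(-1 + 10)) + 328 = (-8*(-8 - 8))*(5*9) + 328 = -8*(-16)*45 + 328 = 128*45 + 328 = 5760 + 328 = 6088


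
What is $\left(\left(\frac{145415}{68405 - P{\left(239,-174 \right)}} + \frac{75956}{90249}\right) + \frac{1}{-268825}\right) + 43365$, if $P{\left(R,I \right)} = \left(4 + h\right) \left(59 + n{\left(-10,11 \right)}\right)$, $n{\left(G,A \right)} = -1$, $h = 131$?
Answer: $\frac{2549395921806289903}{58784857130775} \approx 43368.0$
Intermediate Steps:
$P{\left(R,I \right)} = 7830$ ($P{\left(R,I \right)} = \left(4 + 131\right) \left(59 - 1\right) = 135 \cdot 58 = 7830$)
$\left(\left(\frac{145415}{68405 - P{\left(239,-174 \right)}} + \frac{75956}{90249}\right) + \frac{1}{-268825}\right) + 43365 = \left(\left(\frac{145415}{68405 - 7830} + \frac{75956}{90249}\right) + \frac{1}{-268825}\right) + 43365 = \left(\left(\frac{145415}{68405 - 7830} + 75956 \cdot \frac{1}{90249}\right) - \frac{1}{268825}\right) + 43365 = \left(\left(\frac{145415}{60575} + \frac{75956}{90249}\right) - \frac{1}{268825}\right) + 43365 = \left(\left(145415 \cdot \frac{1}{60575} + \frac{75956}{90249}\right) - \frac{1}{268825}\right) + 43365 = \left(\left(\frac{29083}{12115} + \frac{75956}{90249}\right) - \frac{1}{268825}\right) + 43365 = \left(\frac{3544918607}{1093366635} - \frac{1}{268825}\right) + 43365 = \frac{190592330232028}{58784857130775} + 43365 = \frac{2549395921806289903}{58784857130775}$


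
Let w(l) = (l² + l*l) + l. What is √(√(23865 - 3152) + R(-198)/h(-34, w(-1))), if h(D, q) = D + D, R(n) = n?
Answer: √(3366 + 1156*√20713)/34 ≈ 12.117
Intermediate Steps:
w(l) = l + 2*l² (w(l) = (l² + l²) + l = 2*l² + l = l + 2*l²)
h(D, q) = 2*D
√(√(23865 - 3152) + R(-198)/h(-34, w(-1))) = √(√(23865 - 3152) - 198/(2*(-34))) = √(√20713 - 198/(-68)) = √(√20713 - 198*(-1/68)) = √(√20713 + 99/34) = √(99/34 + √20713)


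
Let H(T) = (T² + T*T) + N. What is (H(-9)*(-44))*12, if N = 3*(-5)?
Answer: -77616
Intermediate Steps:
N = -15
H(T) = -15 + 2*T² (H(T) = (T² + T*T) - 15 = (T² + T²) - 15 = 2*T² - 15 = -15 + 2*T²)
(H(-9)*(-44))*12 = ((-15 + 2*(-9)²)*(-44))*12 = ((-15 + 2*81)*(-44))*12 = ((-15 + 162)*(-44))*12 = (147*(-44))*12 = -6468*12 = -77616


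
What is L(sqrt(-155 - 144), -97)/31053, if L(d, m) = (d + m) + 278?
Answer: 181/31053 + I*sqrt(299)/31053 ≈ 0.0058287 + 0.00055684*I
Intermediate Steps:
L(d, m) = 278 + d + m
L(sqrt(-155 - 144), -97)/31053 = (278 + sqrt(-155 - 144) - 97)/31053 = (278 + sqrt(-299) - 97)*(1/31053) = (278 + I*sqrt(299) - 97)*(1/31053) = (181 + I*sqrt(299))*(1/31053) = 181/31053 + I*sqrt(299)/31053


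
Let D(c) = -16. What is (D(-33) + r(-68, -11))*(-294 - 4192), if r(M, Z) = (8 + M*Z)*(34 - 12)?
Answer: -74539376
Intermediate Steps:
r(M, Z) = 176 + 22*M*Z (r(M, Z) = (8 + M*Z)*22 = 176 + 22*M*Z)
(D(-33) + r(-68, -11))*(-294 - 4192) = (-16 + (176 + 22*(-68)*(-11)))*(-294 - 4192) = (-16 + (176 + 16456))*(-4486) = (-16 + 16632)*(-4486) = 16616*(-4486) = -74539376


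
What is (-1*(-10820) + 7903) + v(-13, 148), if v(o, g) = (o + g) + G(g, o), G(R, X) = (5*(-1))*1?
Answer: 18853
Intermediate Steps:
G(R, X) = -5 (G(R, X) = -5*1 = -5)
v(o, g) = -5 + g + o (v(o, g) = (o + g) - 5 = (g + o) - 5 = -5 + g + o)
(-1*(-10820) + 7903) + v(-13, 148) = (-1*(-10820) + 7903) + (-5 + 148 - 13) = (10820 + 7903) + 130 = 18723 + 130 = 18853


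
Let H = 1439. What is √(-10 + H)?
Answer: √1429 ≈ 37.802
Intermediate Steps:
√(-10 + H) = √(-10 + 1439) = √1429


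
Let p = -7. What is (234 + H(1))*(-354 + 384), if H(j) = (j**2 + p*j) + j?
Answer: 6870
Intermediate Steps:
H(j) = j**2 - 6*j (H(j) = (j**2 - 7*j) + j = j**2 - 6*j)
(234 + H(1))*(-354 + 384) = (234 + 1*(-6 + 1))*(-354 + 384) = (234 + 1*(-5))*30 = (234 - 5)*30 = 229*30 = 6870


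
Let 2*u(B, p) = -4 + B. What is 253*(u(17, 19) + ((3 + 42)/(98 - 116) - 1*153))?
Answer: -37697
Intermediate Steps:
u(B, p) = -2 + B/2 (u(B, p) = (-4 + B)/2 = -2 + B/2)
253*(u(17, 19) + ((3 + 42)/(98 - 116) - 1*153)) = 253*((-2 + (½)*17) + ((3 + 42)/(98 - 116) - 1*153)) = 253*((-2 + 17/2) + (45/(-18) - 153)) = 253*(13/2 + (45*(-1/18) - 153)) = 253*(13/2 + (-5/2 - 153)) = 253*(13/2 - 311/2) = 253*(-149) = -37697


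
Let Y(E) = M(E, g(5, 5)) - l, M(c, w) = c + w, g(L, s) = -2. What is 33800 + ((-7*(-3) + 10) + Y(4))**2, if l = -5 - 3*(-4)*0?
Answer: 35244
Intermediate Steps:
l = -5 (l = -5 + 12*0 = -5 + 0 = -5)
Y(E) = 3 + E (Y(E) = (E - 2) - 1*(-5) = (-2 + E) + 5 = 3 + E)
33800 + ((-7*(-3) + 10) + Y(4))**2 = 33800 + ((-7*(-3) + 10) + (3 + 4))**2 = 33800 + ((21 + 10) + 7)**2 = 33800 + (31 + 7)**2 = 33800 + 38**2 = 33800 + 1444 = 35244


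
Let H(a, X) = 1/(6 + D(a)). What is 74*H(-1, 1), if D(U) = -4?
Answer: 37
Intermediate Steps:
H(a, X) = ½ (H(a, X) = 1/(6 - 4) = 1/2 = ½)
74*H(-1, 1) = 74*(½) = 37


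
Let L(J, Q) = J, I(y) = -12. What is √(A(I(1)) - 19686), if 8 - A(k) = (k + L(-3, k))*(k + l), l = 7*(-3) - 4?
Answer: I*√20233 ≈ 142.24*I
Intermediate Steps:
l = -25 (l = -21 - 4 = -25)
A(k) = 8 - (-25 + k)*(-3 + k) (A(k) = 8 - (k - 3)*(k - 25) = 8 - (-3 + k)*(-25 + k) = 8 - (-25 + k)*(-3 + k))
√(A(I(1)) - 19686) = √((-67 - 1*(-12)² + 28*(-12)) - 19686) = √((-67 - 1*144 - 336) - 19686) = √((-67 - 144 - 336) - 19686) = √(-547 - 19686) = √(-20233) = I*√20233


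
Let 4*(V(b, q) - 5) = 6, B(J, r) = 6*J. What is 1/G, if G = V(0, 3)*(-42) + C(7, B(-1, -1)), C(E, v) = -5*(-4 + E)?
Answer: -1/288 ≈ -0.0034722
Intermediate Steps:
C(E, v) = 20 - 5*E
V(b, q) = 13/2 (V(b, q) = 5 + (¼)*6 = 5 + 3/2 = 13/2)
G = -288 (G = (13/2)*(-42) + (20 - 5*7) = -273 + (20 - 35) = -273 - 15 = -288)
1/G = 1/(-288) = -1/288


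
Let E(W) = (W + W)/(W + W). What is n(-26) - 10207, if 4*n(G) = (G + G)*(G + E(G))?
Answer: -9882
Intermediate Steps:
E(W) = 1 (E(W) = (2*W)/((2*W)) = (2*W)*(1/(2*W)) = 1)
n(G) = G*(1 + G)/2 (n(G) = ((G + G)*(G + 1))/4 = ((2*G)*(1 + G))/4 = (2*G*(1 + G))/4 = G*(1 + G)/2)
n(-26) - 10207 = (½)*(-26)*(1 - 26) - 10207 = (½)*(-26)*(-25) - 10207 = 325 - 10207 = -9882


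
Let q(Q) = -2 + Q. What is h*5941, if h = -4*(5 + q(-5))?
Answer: 47528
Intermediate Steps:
h = 8 (h = -4*(5 + (-2 - 5)) = -4*(5 - 7) = -4*(-2) = 8)
h*5941 = 8*5941 = 47528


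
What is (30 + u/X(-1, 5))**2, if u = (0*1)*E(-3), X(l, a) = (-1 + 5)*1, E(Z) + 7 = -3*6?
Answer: 900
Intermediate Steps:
E(Z) = -25 (E(Z) = -7 - 3*6 = -7 - 18 = -25)
X(l, a) = 4 (X(l, a) = 4*1 = 4)
u = 0 (u = (0*1)*(-25) = 0*(-25) = 0)
(30 + u/X(-1, 5))**2 = (30 + 0/4)**2 = (30 + 0*(1/4))**2 = (30 + 0)**2 = 30**2 = 900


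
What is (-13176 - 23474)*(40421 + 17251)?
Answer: -2113678800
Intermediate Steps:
(-13176 - 23474)*(40421 + 17251) = -36650*57672 = -2113678800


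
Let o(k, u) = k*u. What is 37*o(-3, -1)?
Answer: 111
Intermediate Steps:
37*o(-3, -1) = 37*(-3*(-1)) = 37*3 = 111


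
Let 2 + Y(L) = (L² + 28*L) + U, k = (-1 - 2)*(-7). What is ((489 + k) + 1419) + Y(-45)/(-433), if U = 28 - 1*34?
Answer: 834500/433 ≈ 1927.3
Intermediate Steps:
U = -6 (U = 28 - 34 = -6)
k = 21 (k = -3*(-7) = 21)
Y(L) = -8 + L² + 28*L (Y(L) = -2 + ((L² + 28*L) - 6) = -2 + (-6 + L² + 28*L) = -8 + L² + 28*L)
((489 + k) + 1419) + Y(-45)/(-433) = ((489 + 21) + 1419) + (-8 + (-45)² + 28*(-45))/(-433) = (510 + 1419) + (-8 + 2025 - 1260)*(-1/433) = 1929 + 757*(-1/433) = 1929 - 757/433 = 834500/433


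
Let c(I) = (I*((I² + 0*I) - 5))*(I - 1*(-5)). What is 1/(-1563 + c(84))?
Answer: 1/52711713 ≈ 1.8971e-8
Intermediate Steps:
c(I) = I*(-5 + I²)*(5 + I) (c(I) = (I*((I² + 0) - 5))*(I + 5) = (I*(I² - 5))*(5 + I) = (I*(-5 + I²))*(5 + I) = I*(-5 + I²)*(5 + I))
1/(-1563 + c(84)) = 1/(-1563 + 84*(-25 + 84³ - 5*84 + 5*84²)) = 1/(-1563 + 84*(-25 + 592704 - 420 + 5*7056)) = 1/(-1563 + 84*(-25 + 592704 - 420 + 35280)) = 1/(-1563 + 84*627539) = 1/(-1563 + 52713276) = 1/52711713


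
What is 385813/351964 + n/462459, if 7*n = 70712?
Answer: 1273846937537/1139382436332 ≈ 1.1180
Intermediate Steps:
n = 70712/7 (n = (1/7)*70712 = 70712/7 ≈ 10102.)
385813/351964 + n/462459 = 385813/351964 + (70712/7)/462459 = 385813*(1/351964) + (70712/7)*(1/462459) = 385813/351964 + 70712/3237213 = 1273846937537/1139382436332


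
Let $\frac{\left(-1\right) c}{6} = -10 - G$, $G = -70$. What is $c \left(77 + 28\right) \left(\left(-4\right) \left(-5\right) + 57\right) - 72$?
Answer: $-2910672$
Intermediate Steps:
$c = -360$ ($c = - 6 \left(-10 - -70\right) = - 6 \left(-10 + 70\right) = \left(-6\right) 60 = -360$)
$c \left(77 + 28\right) \left(\left(-4\right) \left(-5\right) + 57\right) - 72 = - 360 \left(77 + 28\right) \left(\left(-4\right) \left(-5\right) + 57\right) - 72 = - 360 \cdot 105 \left(20 + 57\right) - 72 = - 360 \cdot 105 \cdot 77 - 72 = \left(-360\right) 8085 - 72 = -2910600 - 72 = -2910672$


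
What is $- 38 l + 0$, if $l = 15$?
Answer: $-570$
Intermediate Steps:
$- 38 l + 0 = \left(-38\right) 15 + 0 = -570 + 0 = -570$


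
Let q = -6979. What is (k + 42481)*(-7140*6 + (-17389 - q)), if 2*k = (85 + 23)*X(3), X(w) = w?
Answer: -2270739750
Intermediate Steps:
k = 162 (k = ((85 + 23)*3)/2 = (108*3)/2 = (1/2)*324 = 162)
(k + 42481)*(-7140*6 + (-17389 - q)) = (162 + 42481)*(-7140*6 + (-17389 - 1*(-6979))) = 42643*(-42840 + (-17389 + 6979)) = 42643*(-42840 - 10410) = 42643*(-53250) = -2270739750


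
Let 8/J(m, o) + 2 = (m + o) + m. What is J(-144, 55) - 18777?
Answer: -4412603/235 ≈ -18777.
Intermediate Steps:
J(m, o) = 8/(-2 + o + 2*m) (J(m, o) = 8/(-2 + ((m + o) + m)) = 8/(-2 + (o + 2*m)) = 8/(-2 + o + 2*m))
J(-144, 55) - 18777 = 8/(-2 + 55 + 2*(-144)) - 18777 = 8/(-2 + 55 - 288) - 18777 = 8/(-235) - 18777 = 8*(-1/235) - 18777 = -8/235 - 18777 = -4412603/235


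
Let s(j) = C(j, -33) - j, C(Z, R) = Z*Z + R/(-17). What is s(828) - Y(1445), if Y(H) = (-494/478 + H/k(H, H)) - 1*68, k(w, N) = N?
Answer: 2782447935/4063 ≈ 6.8483e+5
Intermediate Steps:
C(Z, R) = Z**2 - R/17
s(j) = 33/17 + j**2 - j (s(j) = (j**2 - 1/17*(-33)) - j = (j**2 + 33/17) - j = (33/17 + j**2) - j = 33/17 + j**2 - j)
Y(H) = -16260/239 (Y(H) = (-494/478 + H/H) - 1*68 = (-494*1/478 + 1) - 68 = (-247/239 + 1) - 68 = -8/239 - 68 = -16260/239)
s(828) - Y(1445) = (33/17 + 828**2 - 1*828) - 1*(-16260/239) = (33/17 + 685584 - 828) + 16260/239 = 11640885/17 + 16260/239 = 2782447935/4063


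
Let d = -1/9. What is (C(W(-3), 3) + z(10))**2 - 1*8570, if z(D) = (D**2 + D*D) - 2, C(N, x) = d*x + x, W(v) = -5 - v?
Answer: 285274/9 ≈ 31697.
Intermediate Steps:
d = -1/9 (d = -1*1/9 = -1/9 ≈ -0.11111)
C(N, x) = 8*x/9 (C(N, x) = -x/9 + x = 8*x/9)
z(D) = -2 + 2*D**2 (z(D) = (D**2 + D**2) - 2 = 2*D**2 - 2 = -2 + 2*D**2)
(C(W(-3), 3) + z(10))**2 - 1*8570 = ((8/9)*3 + (-2 + 2*10**2))**2 - 1*8570 = (8/3 + (-2 + 2*100))**2 - 8570 = (8/3 + (-2 + 200))**2 - 8570 = (8/3 + 198)**2 - 8570 = (602/3)**2 - 8570 = 362404/9 - 8570 = 285274/9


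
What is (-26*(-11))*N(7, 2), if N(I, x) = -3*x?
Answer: -1716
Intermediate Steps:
(-26*(-11))*N(7, 2) = (-26*(-11))*(-3*2) = 286*(-6) = -1716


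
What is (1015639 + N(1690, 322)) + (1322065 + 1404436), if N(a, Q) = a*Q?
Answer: 4286320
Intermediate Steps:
N(a, Q) = Q*a
(1015639 + N(1690, 322)) + (1322065 + 1404436) = (1015639 + 322*1690) + (1322065 + 1404436) = (1015639 + 544180) + 2726501 = 1559819 + 2726501 = 4286320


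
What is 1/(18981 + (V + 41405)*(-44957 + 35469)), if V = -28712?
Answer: -1/120412203 ≈ -8.3048e-9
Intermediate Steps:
1/(18981 + (V + 41405)*(-44957 + 35469)) = 1/(18981 + (-28712 + 41405)*(-44957 + 35469)) = 1/(18981 + 12693*(-9488)) = 1/(18981 - 120431184) = 1/(-120412203) = -1/120412203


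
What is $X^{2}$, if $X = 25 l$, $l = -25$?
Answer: $390625$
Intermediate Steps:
$X = -625$ ($X = 25 \left(-25\right) = -625$)
$X^{2} = \left(-625\right)^{2} = 390625$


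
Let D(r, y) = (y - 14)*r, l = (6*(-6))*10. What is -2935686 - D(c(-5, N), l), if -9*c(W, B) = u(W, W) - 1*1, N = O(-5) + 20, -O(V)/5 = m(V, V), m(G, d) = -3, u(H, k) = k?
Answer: -8806310/3 ≈ -2.9354e+6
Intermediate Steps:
O(V) = 15 (O(V) = -5*(-3) = 15)
l = -360 (l = -36*10 = -360)
N = 35 (N = 15 + 20 = 35)
c(W, B) = 1/9 - W/9 (c(W, B) = -(W - 1*1)/9 = -(W - 1)/9 = -(-1 + W)/9 = 1/9 - W/9)
D(r, y) = r*(-14 + y) (D(r, y) = (-14 + y)*r = r*(-14 + y))
-2935686 - D(c(-5, N), l) = -2935686 - (1/9 - 1/9*(-5))*(-14 - 360) = -2935686 - (1/9 + 5/9)*(-374) = -2935686 - 2*(-374)/3 = -2935686 - 1*(-748/3) = -2935686 + 748/3 = -8806310/3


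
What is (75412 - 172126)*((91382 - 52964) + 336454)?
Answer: -36255370608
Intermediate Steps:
(75412 - 172126)*((91382 - 52964) + 336454) = -96714*(38418 + 336454) = -96714*374872 = -36255370608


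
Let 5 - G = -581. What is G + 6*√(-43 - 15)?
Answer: 586 + 6*I*√58 ≈ 586.0 + 45.695*I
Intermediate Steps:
G = 586 (G = 5 - 1*(-581) = 5 + 581 = 586)
G + 6*√(-43 - 15) = 586 + 6*√(-43 - 15) = 586 + 6*√(-58) = 586 + 6*(I*√58) = 586 + 6*I*√58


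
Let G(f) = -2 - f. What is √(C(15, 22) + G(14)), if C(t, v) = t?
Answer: I ≈ 1.0*I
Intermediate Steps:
√(C(15, 22) + G(14)) = √(15 + (-2 - 1*14)) = √(15 + (-2 - 14)) = √(15 - 16) = √(-1) = I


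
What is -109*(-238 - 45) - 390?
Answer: 30457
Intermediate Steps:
-109*(-238 - 45) - 390 = -109*(-283) - 390 = 30847 - 390 = 30457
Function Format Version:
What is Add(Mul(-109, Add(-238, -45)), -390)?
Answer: 30457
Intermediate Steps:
Add(Mul(-109, Add(-238, -45)), -390) = Add(Mul(-109, -283), -390) = Add(30847, -390) = 30457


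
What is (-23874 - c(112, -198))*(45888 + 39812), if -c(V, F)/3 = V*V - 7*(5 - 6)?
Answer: 1180860300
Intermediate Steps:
c(V, F) = -21 - 3*V² (c(V, F) = -3*(V*V - 7*(5 - 6)) = -3*(V² - 7*(-1)) = -3*(V² + 7) = -3*(7 + V²) = -21 - 3*V²)
(-23874 - c(112, -198))*(45888 + 39812) = (-23874 - (-21 - 3*112²))*(45888 + 39812) = (-23874 - (-21 - 3*12544))*85700 = (-23874 - (-21 - 37632))*85700 = (-23874 - 1*(-37653))*85700 = (-23874 + 37653)*85700 = 13779*85700 = 1180860300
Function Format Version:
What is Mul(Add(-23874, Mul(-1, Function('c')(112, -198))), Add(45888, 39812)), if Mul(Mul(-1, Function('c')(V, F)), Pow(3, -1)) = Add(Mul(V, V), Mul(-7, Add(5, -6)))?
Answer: 1180860300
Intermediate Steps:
Function('c')(V, F) = Add(-21, Mul(-3, Pow(V, 2))) (Function('c')(V, F) = Mul(-3, Add(Mul(V, V), Mul(-7, Add(5, -6)))) = Mul(-3, Add(Pow(V, 2), Mul(-7, -1))) = Mul(-3, Add(Pow(V, 2), 7)) = Mul(-3, Add(7, Pow(V, 2))) = Add(-21, Mul(-3, Pow(V, 2))))
Mul(Add(-23874, Mul(-1, Function('c')(112, -198))), Add(45888, 39812)) = Mul(Add(-23874, Mul(-1, Add(-21, Mul(-3, Pow(112, 2))))), Add(45888, 39812)) = Mul(Add(-23874, Mul(-1, Add(-21, Mul(-3, 12544)))), 85700) = Mul(Add(-23874, Mul(-1, Add(-21, -37632))), 85700) = Mul(Add(-23874, Mul(-1, -37653)), 85700) = Mul(Add(-23874, 37653), 85700) = Mul(13779, 85700) = 1180860300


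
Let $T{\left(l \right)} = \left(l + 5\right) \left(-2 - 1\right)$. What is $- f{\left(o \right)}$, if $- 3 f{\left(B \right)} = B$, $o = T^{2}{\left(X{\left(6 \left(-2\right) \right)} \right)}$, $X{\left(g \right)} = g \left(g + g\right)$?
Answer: $257547$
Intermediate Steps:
$X{\left(g \right)} = 2 g^{2}$ ($X{\left(g \right)} = g 2 g = 2 g^{2}$)
$T{\left(l \right)} = -15 - 3 l$ ($T{\left(l \right)} = \left(5 + l\right) \left(-3\right) = -15 - 3 l$)
$o = 772641$ ($o = \left(-15 - 3 \cdot 2 \left(6 \left(-2\right)\right)^{2}\right)^{2} = \left(-15 - 3 \cdot 2 \left(-12\right)^{2}\right)^{2} = \left(-15 - 3 \cdot 2 \cdot 144\right)^{2} = \left(-15 - 864\right)^{2} = \left(-879\right)^{2} = 772641$)
$f{\left(B \right)} = - \frac{B}{3}$
$- f{\left(o \right)} = - \frac{\left(-1\right) 772641}{3} = \left(-1\right) \left(-257547\right) = 257547$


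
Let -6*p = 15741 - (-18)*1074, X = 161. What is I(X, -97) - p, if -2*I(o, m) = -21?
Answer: 5856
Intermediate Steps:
I(o, m) = 21/2 (I(o, m) = -½*(-21) = 21/2)
p = -11691/2 (p = -(15741 - (-18)*1074)/6 = -(15741 - 1*(-19332))/6 = -(15741 + 19332)/6 = -⅙*35073 = -11691/2 ≈ -5845.5)
I(X, -97) - p = 21/2 - 1*(-11691/2) = 21/2 + 11691/2 = 5856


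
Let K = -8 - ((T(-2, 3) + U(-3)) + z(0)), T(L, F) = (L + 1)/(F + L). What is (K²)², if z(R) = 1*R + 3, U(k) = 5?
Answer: 50625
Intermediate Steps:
z(R) = 3 + R (z(R) = R + 3 = 3 + R)
T(L, F) = (1 + L)/(F + L)
K = -15 (K = -8 - (((1 - 2)/(3 - 2) + 5) + (3 + 0)) = -8 - ((-1/1 + 5) + 3) = -8 - ((1*(-1) + 5) + 3) = -8 - ((-1 + 5) + 3) = -8 - (4 + 3) = -8 - 1*7 = -8 - 7 = -15)
(K²)² = ((-15)²)² = 225² = 50625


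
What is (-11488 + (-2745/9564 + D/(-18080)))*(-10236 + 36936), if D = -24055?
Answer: -220974922938075/720488 ≈ -3.0670e+8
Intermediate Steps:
(-11488 + (-2745/9564 + D/(-18080)))*(-10236 + 36936) = (-11488 + (-2745/9564 - 24055/(-18080)))*(-10236 + 36936) = (-11488 + (-2745*1/9564 - 24055*(-1/18080)))*26700 = (-11488 + (-915/3188 + 4811/3616))*26700 = (-11488 + 3007207/2881952)*26700 = -33104857369/2881952*26700 = -220974922938075/720488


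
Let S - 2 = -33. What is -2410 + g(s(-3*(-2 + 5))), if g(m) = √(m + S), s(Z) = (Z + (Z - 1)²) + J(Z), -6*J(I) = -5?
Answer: -2410 + √2190/6 ≈ -2402.2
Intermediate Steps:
S = -31 (S = 2 - 33 = -31)
J(I) = ⅚ (J(I) = -⅙*(-5) = ⅚)
s(Z) = ⅚ + Z + (-1 + Z)² (s(Z) = (Z + (Z - 1)²) + ⅚ = (Z + (-1 + Z)²) + ⅚ = ⅚ + Z + (-1 + Z)²)
g(m) = √(-31 + m) (g(m) = √(m - 31) = √(-31 + m))
-2410 + g(s(-3*(-2 + 5))) = -2410 + √(-31 + (11/6 + (-3*(-2 + 5))² - (-3)*(-2 + 5))) = -2410 + √(-31 + (11/6 + (-3*3)² - (-3)*3)) = -2410 + √(-31 + (11/6 + (-9)² - 1*(-9))) = -2410 + √(-31 + (11/6 + 81 + 9)) = -2410 + √(-31 + 551/6) = -2410 + √(365/6) = -2410 + √2190/6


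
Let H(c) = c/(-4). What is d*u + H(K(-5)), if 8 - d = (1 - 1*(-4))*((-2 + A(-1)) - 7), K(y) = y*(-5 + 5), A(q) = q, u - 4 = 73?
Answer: 4466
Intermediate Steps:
u = 77 (u = 4 + 73 = 77)
K(y) = 0 (K(y) = y*0 = 0)
d = 58 (d = 8 - (1 - 1*(-4))*((-2 - 1) - 7) = 8 - (1 + 4)*(-3 - 7) = 8 - 5*(-10) = 8 - 1*(-50) = 8 + 50 = 58)
H(c) = -c/4 (H(c) = c*(-1/4) = -c/4)
d*u + H(K(-5)) = 58*77 - 1/4*0 = 4466 + 0 = 4466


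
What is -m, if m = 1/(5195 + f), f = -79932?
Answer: 1/74737 ≈ 1.3380e-5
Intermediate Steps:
m = -1/74737 (m = 1/(5195 - 79932) = 1/(-74737) = -1/74737 ≈ -1.3380e-5)
-m = -1*(-1/74737) = 1/74737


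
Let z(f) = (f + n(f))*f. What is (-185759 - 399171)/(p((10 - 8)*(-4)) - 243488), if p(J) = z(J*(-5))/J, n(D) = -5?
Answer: 584930/243663 ≈ 2.4006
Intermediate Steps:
z(f) = f*(-5 + f) (z(f) = (f - 5)*f = (-5 + f)*f = f*(-5 + f))
p(J) = 25 + 25*J (p(J) = ((J*(-5))*(-5 + J*(-5)))/J = ((-5*J)*(-5 - 5*J))/J = (-5*J*(-5 - 5*J))/J = 25 + 25*J)
(-185759 - 399171)/(p((10 - 8)*(-4)) - 243488) = (-185759 - 399171)/((25 + 25*((10 - 8)*(-4))) - 243488) = -584930/((25 + 25*(2*(-4))) - 243488) = -584930/((25 + 25*(-8)) - 243488) = -584930/((25 - 200) - 243488) = -584930/(-175 - 243488) = -584930/(-243663) = -584930*(-1/243663) = 584930/243663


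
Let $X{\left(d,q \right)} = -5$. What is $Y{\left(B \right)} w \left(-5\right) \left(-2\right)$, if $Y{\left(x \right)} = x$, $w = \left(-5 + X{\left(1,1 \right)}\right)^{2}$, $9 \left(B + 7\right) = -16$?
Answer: $- \frac{79000}{9} \approx -8777.8$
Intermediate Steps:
$B = - \frac{79}{9}$ ($B = -7 + \frac{1}{9} \left(-16\right) = -7 - \frac{16}{9} = - \frac{79}{9} \approx -8.7778$)
$w = 100$ ($w = \left(-5 - 5\right)^{2} = \left(-10\right)^{2} = 100$)
$Y{\left(B \right)} w \left(-5\right) \left(-2\right) = - \frac{79 \cdot 100 \left(-5\right) \left(-2\right)}{9} = - \frac{79 \left(\left(-500\right) \left(-2\right)\right)}{9} = \left(- \frac{79}{9}\right) 1000 = - \frac{79000}{9}$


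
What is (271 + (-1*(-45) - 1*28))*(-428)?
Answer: -123264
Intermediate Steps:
(271 + (-1*(-45) - 1*28))*(-428) = (271 + (45 - 28))*(-428) = (271 + 17)*(-428) = 288*(-428) = -123264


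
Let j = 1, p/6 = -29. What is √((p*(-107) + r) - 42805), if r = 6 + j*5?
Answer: 4*I*√1511 ≈ 155.49*I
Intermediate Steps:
p = -174 (p = 6*(-29) = -174)
r = 11 (r = 6 + 1*5 = 6 + 5 = 11)
√((p*(-107) + r) - 42805) = √((-174*(-107) + 11) - 42805) = √((18618 + 11) - 42805) = √(18629 - 42805) = √(-24176) = 4*I*√1511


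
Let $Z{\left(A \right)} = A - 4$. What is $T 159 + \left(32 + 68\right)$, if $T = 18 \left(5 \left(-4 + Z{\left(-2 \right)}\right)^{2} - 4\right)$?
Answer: $1419652$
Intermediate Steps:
$Z{\left(A \right)} = -4 + A$
$T = 8928$ ($T = 18 \left(5 \left(-4 - 6\right)^{2} - 4\right) = 18 \left(5 \left(-10\right)^{2} - 4\right) = 18 \left(5 \cdot 100 - 4\right) = 18 \left(500 - 4\right) = 18 \cdot 496 = 8928$)
$T 159 + \left(32 + 68\right) = 8928 \cdot 159 + \left(32 + 68\right) = 1419552 + 100 = 1419652$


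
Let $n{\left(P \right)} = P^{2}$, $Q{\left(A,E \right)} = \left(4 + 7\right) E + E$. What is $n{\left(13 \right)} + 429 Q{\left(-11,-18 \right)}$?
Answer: $-92495$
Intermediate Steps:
$Q{\left(A,E \right)} = 12 E$ ($Q{\left(A,E \right)} = 11 E + E = 12 E$)
$n{\left(13 \right)} + 429 Q{\left(-11,-18 \right)} = 13^{2} + 429 \cdot 12 \left(-18\right) = 169 + 429 \left(-216\right) = 169 - 92664 = -92495$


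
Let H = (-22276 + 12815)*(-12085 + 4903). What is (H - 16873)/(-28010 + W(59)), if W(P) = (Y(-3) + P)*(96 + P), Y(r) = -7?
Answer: -67932029/19950 ≈ -3405.1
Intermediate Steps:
H = 67948902 (H = -9461*(-7182) = 67948902)
W(P) = (-7 + P)*(96 + P)
(H - 16873)/(-28010 + W(59)) = (67948902 - 16873)/(-28010 + (-672 + 59² + 89*59)) = 67932029/(-28010 + (-672 + 3481 + 5251)) = 67932029/(-28010 + 8060) = 67932029/(-19950) = 67932029*(-1/19950) = -67932029/19950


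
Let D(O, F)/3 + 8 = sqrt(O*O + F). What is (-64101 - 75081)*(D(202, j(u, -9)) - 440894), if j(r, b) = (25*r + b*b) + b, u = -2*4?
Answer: 61367849076 - 835092*sqrt(10169) ≈ 6.1284e+10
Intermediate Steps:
u = -8
j(r, b) = b + b**2 + 25*r (j(r, b) = (25*r + b**2) + b = (b**2 + 25*r) + b = b + b**2 + 25*r)
D(O, F) = -24 + 3*sqrt(F + O**2) (D(O, F) = -24 + 3*sqrt(O*O + F) = -24 + 3*sqrt(O**2 + F) = -24 + 3*sqrt(F + O**2))
(-64101 - 75081)*(D(202, j(u, -9)) - 440894) = (-64101 - 75081)*((-24 + 3*sqrt((-9 + (-9)**2 + 25*(-8)) + 202**2)) - 440894) = -139182*((-24 + 3*sqrt((-9 + 81 - 200) + 40804)) - 440894) = -139182*((-24 + 3*sqrt(-128 + 40804)) - 440894) = -139182*((-24 + 3*sqrt(40676)) - 440894) = -139182*((-24 + 3*(2*sqrt(10169))) - 440894) = -139182*((-24 + 6*sqrt(10169)) - 440894) = -139182*(-440918 + 6*sqrt(10169)) = 61367849076 - 835092*sqrt(10169)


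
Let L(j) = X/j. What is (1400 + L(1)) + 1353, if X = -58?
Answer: 2695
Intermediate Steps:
L(j) = -58/j
(1400 + L(1)) + 1353 = (1400 - 58/1) + 1353 = (1400 - 58*1) + 1353 = (1400 - 58) + 1353 = 1342 + 1353 = 2695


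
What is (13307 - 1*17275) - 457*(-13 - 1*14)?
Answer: 8371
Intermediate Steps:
(13307 - 1*17275) - 457*(-13 - 1*14) = (13307 - 17275) - 457*(-13 - 14) = -3968 - 457*(-27) = -3968 + 12339 = 8371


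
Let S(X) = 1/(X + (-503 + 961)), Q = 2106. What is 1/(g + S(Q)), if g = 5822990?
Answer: 2564/14930146361 ≈ 1.7173e-7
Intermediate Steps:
S(X) = 1/(458 + X) (S(X) = 1/(X + 458) = 1/(458 + X))
1/(g + S(Q)) = 1/(5822990 + 1/(458 + 2106)) = 1/(5822990 + 1/2564) = 1/(14930146361/2564) = 2564/14930146361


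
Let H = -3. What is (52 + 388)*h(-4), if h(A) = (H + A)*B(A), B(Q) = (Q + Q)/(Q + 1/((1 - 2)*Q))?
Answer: -19712/3 ≈ -6570.7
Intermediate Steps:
B(Q) = 2*Q/(Q - 1/Q) (B(Q) = (2*Q)/(Q + 1/((-1)*Q)) = (2*Q)/(Q - 1/Q) = 2*Q/(Q - 1/Q))
h(A) = 2*A**2*(-3 + A)/(-1 + A**2) (h(A) = (-3 + A)*(2*A**2/(-1 + A**2)) = 2*A**2*(-3 + A)/(-1 + A**2))
(52 + 388)*h(-4) = (52 + 388)*(2*(-4)**2*(-3 - 4)/(-1 + (-4)**2)) = 440*(2*16*(-7)/(-1 + 16)) = 440*(2*16*(-7)/15) = 440*(2*16*(1/15)*(-7)) = 440*(-224/15) = -19712/3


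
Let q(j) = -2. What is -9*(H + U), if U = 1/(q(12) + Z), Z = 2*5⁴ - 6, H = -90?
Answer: 111779/138 ≈ 809.99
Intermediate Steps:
Z = 1244 (Z = 2*625 - 6 = 1250 - 6 = 1244)
U = 1/1242 (U = 1/(-2 + 1244) = 1/1242 ≈ 0.00080515)
-9*(H + U) = -9*(-90 + 1/1242) = -9*(-111779/1242) = 111779/138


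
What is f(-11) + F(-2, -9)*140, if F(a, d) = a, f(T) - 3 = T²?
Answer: -156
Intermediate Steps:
f(T) = 3 + T²
f(-11) + F(-2, -9)*140 = (3 + (-11)²) - 2*140 = (3 + 121) - 280 = 124 - 280 = -156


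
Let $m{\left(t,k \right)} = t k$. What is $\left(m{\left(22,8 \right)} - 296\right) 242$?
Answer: $-29040$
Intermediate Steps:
$m{\left(t,k \right)} = k t$
$\left(m{\left(22,8 \right)} - 296\right) 242 = \left(8 \cdot 22 - 296\right) 242 = \left(176 - 296\right) 242 = \left(-120\right) 242 = -29040$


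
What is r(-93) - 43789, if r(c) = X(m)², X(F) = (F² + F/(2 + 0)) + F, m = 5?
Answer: -170931/4 ≈ -42733.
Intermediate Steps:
X(F) = F² + 3*F/2 (X(F) = (F² + F/2) + F = F² + 3*F/2)
r(c) = 4225/4 (r(c) = ((½)*5*(3 + 2*5))² = ((½)*5*(3 + 10))² = ((½)*5*13)² = (65/2)² = 4225/4)
r(-93) - 43789 = 4225/4 - 43789 = -170931/4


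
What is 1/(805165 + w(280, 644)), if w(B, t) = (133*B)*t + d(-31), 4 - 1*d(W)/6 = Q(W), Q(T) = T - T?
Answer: 1/24787749 ≈ 4.0343e-8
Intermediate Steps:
Q(T) = 0
d(W) = 24 (d(W) = 24 - 6*0 = 24 + 0 = 24)
w(B, t) = 24 + 133*B*t (w(B, t) = (133*B)*t + 24 = 133*B*t + 24 = 24 + 133*B*t)
1/(805165 + w(280, 644)) = 1/(805165 + (24 + 133*280*644)) = 1/(805165 + (24 + 23982560)) = 1/(805165 + 23982584) = 1/24787749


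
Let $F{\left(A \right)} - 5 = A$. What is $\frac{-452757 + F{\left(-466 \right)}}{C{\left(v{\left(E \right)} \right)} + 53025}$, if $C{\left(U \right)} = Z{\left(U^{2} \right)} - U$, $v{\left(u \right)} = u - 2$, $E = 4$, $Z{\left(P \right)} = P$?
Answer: $- \frac{453218}{53027} \approx -8.5469$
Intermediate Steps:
$F{\left(A \right)} = 5 + A$
$v{\left(u \right)} = -2 + u$
$C{\left(U \right)} = U^{2} - U$
$\frac{-452757 + F{\left(-466 \right)}}{C{\left(v{\left(E \right)} \right)} + 53025} = \frac{-452757 + \left(5 - 466\right)}{\left(-2 + 4\right) \left(-1 + \left(-2 + 4\right)\right) + 53025} = \frac{-452757 - 461}{2 \left(-1 + 2\right) + 53025} = - \frac{453218}{2 \cdot 1 + 53025} = - \frac{453218}{2 + 53025} = - \frac{453218}{53027}$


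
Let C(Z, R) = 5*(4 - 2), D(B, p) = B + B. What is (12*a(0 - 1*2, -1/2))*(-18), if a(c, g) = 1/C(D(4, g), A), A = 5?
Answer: -108/5 ≈ -21.600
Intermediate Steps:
D(B, p) = 2*B
C(Z, R) = 10 (C(Z, R) = 5*2 = 10)
a(c, g) = ⅒ (a(c, g) = 1/10 = ⅒)
(12*a(0 - 1*2, -1/2))*(-18) = (12*(⅒))*(-18) = (6/5)*(-18) = -108/5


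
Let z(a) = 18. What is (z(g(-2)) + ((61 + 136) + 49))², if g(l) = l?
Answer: 69696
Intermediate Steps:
(z(g(-2)) + ((61 + 136) + 49))² = (18 + ((61 + 136) + 49))² = (18 + (197 + 49))² = (18 + 246)² = 264² = 69696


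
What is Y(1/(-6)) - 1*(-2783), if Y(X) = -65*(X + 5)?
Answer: 14813/6 ≈ 2468.8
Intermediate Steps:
Y(X) = -325 - 65*X (Y(X) = -65*(5 + X) = -325 - 65*X)
Y(1/(-6)) - 1*(-2783) = (-325 - 65/(-6)) - 1*(-2783) = (-325 - 65*(-⅙)) + 2783 = (-325 + 65/6) + 2783 = -1885/6 + 2783 = 14813/6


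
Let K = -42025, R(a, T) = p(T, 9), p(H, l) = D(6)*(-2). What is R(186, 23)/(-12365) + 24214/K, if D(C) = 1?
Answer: -59864412/103927825 ≈ -0.57602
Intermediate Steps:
p(H, l) = -2 (p(H, l) = 1*(-2) = -2)
R(a, T) = -2
R(186, 23)/(-12365) + 24214/K = -2/(-12365) + 24214/(-42025) = -2*(-1/12365) + 24214*(-1/42025) = 2/12365 - 24214/42025 = -59864412/103927825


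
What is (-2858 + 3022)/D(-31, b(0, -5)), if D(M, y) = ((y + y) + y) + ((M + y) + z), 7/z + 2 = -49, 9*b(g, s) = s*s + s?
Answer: -6273/851 ≈ -7.3713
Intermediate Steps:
b(g, s) = s/9 + s²/9 (b(g, s) = (s*s + s)/9 = (s² + s)/9 = (s + s²)/9 = s/9 + s²/9)
z = -7/51 (z = 7/(-2 - 49) = 7/(-51) = 7*(-1/51) = -7/51 ≈ -0.13725)
D(M, y) = -7/51 + M + 4*y (D(M, y) = ((y + y) + y) + ((M + y) - 7/51) = (2*y + y) + (-7/51 + M + y) = 3*y + (-7/51 + M + y) = -7/51 + M + 4*y)
(-2858 + 3022)/D(-31, b(0, -5)) = (-2858 + 3022)/(-7/51 - 31 + 4*((⅑)*(-5)*(1 - 5))) = 164/(-7/51 - 31 + 4*((⅑)*(-5)*(-4))) = 164/(-7/51 - 31 + 4*(20/9)) = 164/(-7/51 - 31 + 80/9) = 164/(-3404/153) = 164*(-153/3404) = -6273/851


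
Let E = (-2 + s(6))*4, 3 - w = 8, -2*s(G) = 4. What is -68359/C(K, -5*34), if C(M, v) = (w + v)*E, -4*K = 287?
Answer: -68359/2800 ≈ -24.414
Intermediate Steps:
K = -287/4 (K = -¼*287 = -287/4 ≈ -71.750)
s(G) = -2 (s(G) = -½*4 = -2)
w = -5 (w = 3 - 1*8 = 3 - 8 = -5)
E = -16 (E = (-2 - 2)*4 = -4*4 = -16)
C(M, v) = 80 - 16*v (C(M, v) = (-5 + v)*(-16) = 80 - 16*v)
-68359/C(K, -5*34) = -68359/(80 - (-80)*34) = -68359/(80 - 16*(-170)) = -68359/(80 + 2720) = -68359/2800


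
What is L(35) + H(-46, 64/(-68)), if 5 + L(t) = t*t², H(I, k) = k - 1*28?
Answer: 728298/17 ≈ 42841.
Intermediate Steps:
H(I, k) = -28 + k (H(I, k) = k - 28 = -28 + k)
L(t) = -5 + t³ (L(t) = -5 + t*t² = -5 + t³)
L(35) + H(-46, 64/(-68)) = (-5 + 35³) + (-28 + 64/(-68)) = (-5 + 42875) + (-28 + 64*(-1/68)) = 42870 + (-28 - 16/17) = 42870 - 492/17 = 728298/17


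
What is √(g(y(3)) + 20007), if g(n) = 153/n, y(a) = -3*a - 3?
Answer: √79977/2 ≈ 141.40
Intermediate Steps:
y(a) = -3 - 3*a
√(g(y(3)) + 20007) = √(153/(-3 - 3*3) + 20007) = √(153/(-3 - 9) + 20007) = √(153/(-12) + 20007) = √(153*(-1/12) + 20007) = √(-51/4 + 20007) = √(79977/4) = √79977/2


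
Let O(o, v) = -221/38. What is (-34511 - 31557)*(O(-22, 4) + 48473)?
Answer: -60840468602/19 ≈ -3.2021e+9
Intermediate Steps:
O(o, v) = -221/38 (O(o, v) = -221*1/38 = -221/38)
(-34511 - 31557)*(O(-22, 4) + 48473) = (-34511 - 31557)*(-221/38 + 48473) = -66068*1841753/38 = -60840468602/19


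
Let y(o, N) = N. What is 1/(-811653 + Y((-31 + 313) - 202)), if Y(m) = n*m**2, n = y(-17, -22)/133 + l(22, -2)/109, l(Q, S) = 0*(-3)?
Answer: -133/108090649 ≈ -1.2304e-6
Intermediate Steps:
l(Q, S) = 0
n = -22/133 (n = -22/133 + 0/109 = -22*1/133 + 0*(1/109) = -22/133 + 0 = -22/133 ≈ -0.16541)
Y(m) = -22*m**2/133
1/(-811653 + Y((-31 + 313) - 202)) = 1/(-811653 - 22*((-31 + 313) - 202)**2/133) = 1/(-811653 - 22*(282 - 202)**2/133) = 1/(-811653 - 22/133*80**2) = 1/(-811653 - 22/133*6400) = 1/(-811653 - 140800/133) = 1/(-108090649/133) = -133/108090649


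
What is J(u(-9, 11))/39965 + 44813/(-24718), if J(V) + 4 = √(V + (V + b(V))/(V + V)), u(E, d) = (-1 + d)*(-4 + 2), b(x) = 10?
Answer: -1791050417/987854870 + I*√79/79930 ≈ -1.8131 + 0.0001112*I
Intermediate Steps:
u(E, d) = 2 - 2*d (u(E, d) = (-1 + d)*(-2) = 2 - 2*d)
J(V) = -4 + √(V + (10 + V)/(2*V)) (J(V) = -4 + √(V + (V + 10)/(V + V)) = -4 + √(V + (10 + V)/((2*V))) = -4 + √(V + (10 + V)*(1/(2*V))) = -4 + √(V + (10 + V)/(2*V)))
J(u(-9, 11))/39965 + 44813/(-24718) = (-4 + √(2 + 4*(2 - 2*11) + 20/(2 - 2*11))/2)/39965 + 44813/(-24718) = (-4 + √(2 + 4*(2 - 22) + 20/(2 - 22))/2)*(1/39965) + 44813*(-1/24718) = (-4 + √(2 + 4*(-20) + 20/(-20))/2)*(1/39965) - 44813/24718 = (-4 + √(2 - 80 + 20*(-1/20))/2)*(1/39965) - 44813/24718 = (-4 + √(2 - 80 - 1)/2)*(1/39965) - 44813/24718 = (-4 + √(-79)/2)*(1/39965) - 44813/24718 = (-4 + (I*√79)/2)*(1/39965) - 44813/24718 = (-4 + I*√79/2)*(1/39965) - 44813/24718 = (-4/39965 + I*√79/79930) - 44813/24718 = -1791050417/987854870 + I*√79/79930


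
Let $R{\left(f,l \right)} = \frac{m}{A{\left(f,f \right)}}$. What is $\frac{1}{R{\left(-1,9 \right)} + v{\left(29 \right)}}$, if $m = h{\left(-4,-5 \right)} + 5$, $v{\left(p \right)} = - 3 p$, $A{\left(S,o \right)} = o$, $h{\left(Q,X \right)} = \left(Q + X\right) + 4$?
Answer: $- \frac{1}{87} \approx -0.011494$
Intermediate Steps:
$h{\left(Q,X \right)} = 4 + Q + X$
$m = 0$ ($m = \left(4 - 4 - 5\right) + 5 = -5 + 5 = 0$)
$R{\left(f,l \right)} = 0$ ($R{\left(f,l \right)} = \frac{0}{f} = 0$)
$\frac{1}{R{\left(-1,9 \right)} + v{\left(29 \right)}} = \frac{1}{0 - 87} = \frac{1}{-87} = - \frac{1}{87}$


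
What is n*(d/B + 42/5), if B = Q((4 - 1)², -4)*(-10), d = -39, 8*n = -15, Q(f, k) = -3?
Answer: -213/16 ≈ -13.313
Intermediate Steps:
n = -15/8 (n = (⅛)*(-15) = -15/8 ≈ -1.8750)
B = 30 (B = -3*(-10) = 30)
n*(d/B + 42/5) = -15*(-39/30 + 42/5)/8 = -15*(-39*1/30 + 42*(⅕))/8 = -15*(-13/10 + 42/5)/8 = -15/8*71/10 = -213/16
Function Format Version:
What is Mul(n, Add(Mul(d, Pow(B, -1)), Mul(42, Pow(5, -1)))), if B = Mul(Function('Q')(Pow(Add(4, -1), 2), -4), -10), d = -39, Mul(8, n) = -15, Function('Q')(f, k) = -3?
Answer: Rational(-213, 16) ≈ -13.313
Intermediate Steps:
n = Rational(-15, 8) (n = Mul(Rational(1, 8), -15) = Rational(-15, 8) ≈ -1.8750)
B = 30 (B = Mul(-3, -10) = 30)
Mul(n, Add(Mul(d, Pow(B, -1)), Mul(42, Pow(5, -1)))) = Mul(Rational(-15, 8), Add(Mul(-39, Pow(30, -1)), Mul(42, Pow(5, -1)))) = Mul(Rational(-15, 8), Add(Mul(-39, Rational(1, 30)), Mul(42, Rational(1, 5)))) = Mul(Rational(-15, 8), Add(Rational(-13, 10), Rational(42, 5))) = Mul(Rational(-15, 8), Rational(71, 10)) = Rational(-213, 16)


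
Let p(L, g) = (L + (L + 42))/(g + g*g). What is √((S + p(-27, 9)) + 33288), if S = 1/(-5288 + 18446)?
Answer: √16008963984430/21930 ≈ 182.45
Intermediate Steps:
S = 1/13158 ≈ 7.5999e-5
p(L, g) = (42 + 2*L)/(g + g²) (p(L, g) = (L + (42 + L))/(g + g²) = (42 + 2*L)/(g + g²))
√((S + p(-27, 9)) + 33288) = √((1/13158 + 2*(21 - 27)/(9*(1 + 9))) + 33288) = √((1/13158 + 2*(⅑)*(-6)/10) + 33288) = √((1/13158 + 2*(⅑)*(⅒)*(-6)) + 33288) = √((1/13158 - 2/15) + 33288) = √(-8767/65790 + 33288) = √(2190008753/65790) = √16008963984430/21930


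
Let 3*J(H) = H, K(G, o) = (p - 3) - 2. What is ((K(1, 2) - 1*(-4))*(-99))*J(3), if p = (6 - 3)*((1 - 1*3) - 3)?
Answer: 1584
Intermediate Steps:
p = -15 (p = 3*((1 - 3) - 3) = 3*(-2 - 3) = 3*(-5) = -15)
K(G, o) = -20 (K(G, o) = (-15 - 3) - 2 = -18 - 2 = -20)
J(H) = H/3
((K(1, 2) - 1*(-4))*(-99))*J(3) = ((-20 - 1*(-4))*(-99))*((⅓)*3) = ((-20 + 4)*(-99))*1 = -16*(-99)*1 = 1584*1 = 1584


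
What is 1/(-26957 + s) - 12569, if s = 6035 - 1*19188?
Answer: -504142591/40110 ≈ -12569.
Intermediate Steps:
s = -13153 (s = 6035 - 19188 = -13153)
1/(-26957 + s) - 12569 = 1/(-26957 - 13153) - 12569 = 1/(-40110) - 12569 = -1/40110 - 12569 = -504142591/40110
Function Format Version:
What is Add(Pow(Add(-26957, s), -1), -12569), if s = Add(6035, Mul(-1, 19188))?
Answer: Rational(-504142591, 40110) ≈ -12569.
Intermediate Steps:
s = -13153 (s = Add(6035, -19188) = -13153)
Add(Pow(Add(-26957, s), -1), -12569) = Add(Pow(Add(-26957, -13153), -1), -12569) = Add(Pow(-40110, -1), -12569) = Add(Rational(-1, 40110), -12569) = Rational(-504142591, 40110)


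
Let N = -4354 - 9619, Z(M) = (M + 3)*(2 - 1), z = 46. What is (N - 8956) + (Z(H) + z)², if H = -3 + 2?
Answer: -20625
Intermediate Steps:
H = -1
Z(M) = 3 + M (Z(M) = (3 + M)*1 = 3 + M)
N = -13973
(N - 8956) + (Z(H) + z)² = (-13973 - 8956) + ((3 - 1) + 46)² = -22929 + (2 + 46)² = -22929 + 48² = -22929 + 2304 = -20625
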